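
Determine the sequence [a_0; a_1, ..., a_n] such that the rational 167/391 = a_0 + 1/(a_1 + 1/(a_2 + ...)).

[0; 2, 2, 1, 13, 4]

Run the Euclidean algorithm on 167 and 391; the successive quotients are the partial quotients a_0, a_1, ... (each step inverts the fractional part left over by the previous one):
  167 = 0*391 + 167, so a_0 = 0.
  391 = 2*167 + 57, so a_1 = 2.
  167 = 2*57 + 53, so a_2 = 2.
  57 = 1*53 + 4, so a_3 = 1.
  53 = 13*4 + 1, so a_4 = 13.
  4 = 4*1 + 0, so a_5 = 4.
The remainder reaches 0 after 6 divisions, so the expansion has 6 partial quotients, read off in order.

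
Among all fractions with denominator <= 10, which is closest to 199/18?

Expand x = 199/18 as a continued fraction with the Euclidean algorithm:
  199 = 11*18 + 1, so a_0 = 11.
  18 = 18*1 + 0, so a_1 = 18.
so x = [11; 18].
Convergents (p_i = a_i*p_{i-1} + p_{i-2}, q_i = a_i*q_{i-1} + q_{i-2} with p_{-2}=0, p_{-1}=1, q_{-2}=1, q_{-1}=0), until the denominator exceeds 10:
  i=0: a_0=11, p_0 = 11*1 + 0 = 11, q_0 = 11*0 + 1 = 1.
  i=1: a_1=18, p_1 = 18*11 + 1 = 199, q_1 = 18*1 + 0 = 18.
q_1 = 18 > 10, so the last convergent with denominator <= 10 is p_0/q_0 = 11/1.
The closest fraction with denominator <= 10 is either p_0/q_0 or the intermediate fraction (k*p_0 + p_{-1})/(k*q_0 + q_{-1}) with the largest k >= 1 whose denominator stays <= 10; these approach x as k grows, and every other convergent or intermediate fraction in range is farther away.
Largest k: floor((10 - q_{-1})/q_0) = floor((10 - 0)/1) = 10 (using the seeds p_{-1} = 1, q_{-1} = 0).
That gives (10*11 + 1)/(10*1 + 0) = 111/10.
Compare the errors: |x - 11/1| = |199*1 - 11*18|/(18*1) = 1/18, and |x - 111/10| = |199*10 - 111*18|/(18*10) = 8/180.
Cross-multiplying, 8*18 = 144 < 180 = 1*180, so 8/180 is smaller: the intermediate fraction 111/10 is closer to x than 11/1.

111/10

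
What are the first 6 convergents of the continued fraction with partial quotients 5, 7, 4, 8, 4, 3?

5/1, 36/7, 149/29, 1228/239, 5061/985, 16411/3194

Using the convergent recurrence p_i = a_i*p_{i-1} + p_{i-2}, q_i = a_i*q_{i-1} + q_{i-2} with p_{-2}=0, p_{-1}=1, q_{-2}=1, q_{-1}=0:
  i=0: a_0=5, p_0 = 5*1 + 0 = 5, q_0 = 5*0 + 1 = 1.
  i=1: a_1=7, p_1 = 7*5 + 1 = 36, q_1 = 7*1 + 0 = 7.
  i=2: a_2=4, p_2 = 4*36 + 5 = 149, q_2 = 4*7 + 1 = 29.
  i=3: a_3=8, p_3 = 8*149 + 36 = 1228, q_3 = 8*29 + 7 = 239.
  i=4: a_4=4, p_4 = 4*1228 + 149 = 5061, q_4 = 4*239 + 29 = 985.
  i=5: a_5=3, p_5 = 3*5061 + 1228 = 16411, q_5 = 3*985 + 239 = 3194.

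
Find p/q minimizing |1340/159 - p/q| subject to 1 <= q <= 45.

59/7

Expand x = 1340/159 as a continued fraction with the Euclidean algorithm:
  1340 = 8*159 + 68, so a_0 = 8.
  159 = 2*68 + 23, so a_1 = 2.
  68 = 2*23 + 22, so a_2 = 2.
  23 = 1*22 + 1, so a_3 = 1.
  22 = 22*1 + 0, so a_4 = 22.
so x = [8; 2, 2, 1, 22].
Convergents (p_i = a_i*p_{i-1} + p_{i-2}, q_i = a_i*q_{i-1} + q_{i-2} with p_{-2}=0, p_{-1}=1, q_{-2}=1, q_{-1}=0), until the denominator exceeds 45:
  i=0: a_0=8, p_0 = 8*1 + 0 = 8, q_0 = 8*0 + 1 = 1.
  i=1: a_1=2, p_1 = 2*8 + 1 = 17, q_1 = 2*1 + 0 = 2.
  i=2: a_2=2, p_2 = 2*17 + 8 = 42, q_2 = 2*2 + 1 = 5.
  i=3: a_3=1, p_3 = 1*42 + 17 = 59, q_3 = 1*5 + 2 = 7.
  i=4: a_4=22, p_4 = 22*59 + 42 = 1340, q_4 = 22*7 + 5 = 159.
q_4 = 159 > 45, so the last convergent with denominator <= 45 is p_3/q_3 = 59/7.
The closest fraction with denominator <= 45 is either p_3/q_3 or the intermediate fraction (k*p_3 + p_2)/(k*q_3 + q_2) with the largest k >= 1 whose denominator stays <= 45; these approach x as k grows, and every other convergent or intermediate fraction in range is farther away.
Largest k: floor((45 - q_2)/q_3) = floor((45 - 5)/7) = 5.
That gives (5*59 + 42)/(5*7 + 5) = 337/40.
Compare the errors: |x - 59/7| = |1340*7 - 59*159|/(159*7) = 1/1113, and |x - 337/40| = |1340*40 - 337*159|/(159*40) = 17/6360.
Cross-multiplying, 1*6360 = 6360 < 18921 = 17*1113, so 1/1113 is smaller: the convergent 59/7 is closer to x than 337/40.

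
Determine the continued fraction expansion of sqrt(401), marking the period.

[20; (40)]

Write x_i = (sqrt(401) + m_i)/d_i with (m_0, d_0) = (0, 1). a_0 = floor(sqrt(401)) = 20, since 20^2 = 400 <= 401 < 441 = 21^2.
Iterate m_{i+1} = d_i*a_i - m_i, d_{i+1} = (401 - m_{i+1}^2)/d_i, a_{i+1} = floor((a_0 + m_{i+1})/d_{i+1}):
  m_1 = 1*20 - 0 = 20, d_1 = (401 - 20^2)/1 = 1/1 = 1, a_1 = floor((20 + 20)/1) = 40.
  m_2 = 1*40 - 20 = 20, d_2 = (401 - 20^2)/1 = 1/1 = 1: (m_2, d_2) = (m_1, d_1) = (20, 1), so from here the quotient a_1 repeats; the period length is 1.
Hence the expansion of sqrt(401) is a_0 = 20 followed by the repeating block 40 (period 1).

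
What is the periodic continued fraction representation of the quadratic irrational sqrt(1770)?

[42; (14, 84)]

Write x_i = (sqrt(1770) + m_i)/d_i with (m_0, d_0) = (0, 1). a_0 = floor(sqrt(1770)) = 42, since 42^2 = 1764 <= 1770 < 1849 = 43^2.
Iterate m_{i+1} = d_i*a_i - m_i, d_{i+1} = (1770 - m_{i+1}^2)/d_i, a_{i+1} = floor((a_0 + m_{i+1})/d_{i+1}):
  m_1 = 1*42 - 0 = 42, d_1 = (1770 - 42^2)/1 = 6/1 = 6, a_1 = floor((42 + 42)/6) = 14.
  m_2 = 6*14 - 42 = 42, d_2 = (1770 - 42^2)/6 = 6/6 = 1, a_2 = floor((42 + 42)/1) = 84.
  m_3 = 1*84 - 42 = 42, d_3 = (1770 - 42^2)/1 = 6/1 = 6: (m_3, d_3) = (m_1, d_1) = (42, 6), so from here the quotients repeat a_1, a_2; the period length is 2.
Hence the expansion of sqrt(1770) is a_0 = 42 followed by the repeating block 14, 84 (period 2).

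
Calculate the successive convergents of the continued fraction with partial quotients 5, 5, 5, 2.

Using the convergent recurrence p_i = a_i*p_{i-1} + p_{i-2}, q_i = a_i*q_{i-1} + q_{i-2} with p_{-2}=0, p_{-1}=1, q_{-2}=1, q_{-1}=0:
  i=0: a_0=5, p_0 = 5*1 + 0 = 5, q_0 = 5*0 + 1 = 1.
  i=1: a_1=5, p_1 = 5*5 + 1 = 26, q_1 = 5*1 + 0 = 5.
  i=2: a_2=5, p_2 = 5*26 + 5 = 135, q_2 = 5*5 + 1 = 26.
  i=3: a_3=2, p_3 = 2*135 + 26 = 296, q_3 = 2*26 + 5 = 57.

5/1, 26/5, 135/26, 296/57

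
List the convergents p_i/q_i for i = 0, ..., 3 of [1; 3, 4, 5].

1/1, 4/3, 17/13, 89/68

Using the convergent recurrence p_i = a_i*p_{i-1} + p_{i-2}, q_i = a_i*q_{i-1} + q_{i-2} with p_{-2}=0, p_{-1}=1, q_{-2}=1, q_{-1}=0:
  i=0: a_0=1, p_0 = 1*1 + 0 = 1, q_0 = 1*0 + 1 = 1.
  i=1: a_1=3, p_1 = 3*1 + 1 = 4, q_1 = 3*1 + 0 = 3.
  i=2: a_2=4, p_2 = 4*4 + 1 = 17, q_2 = 4*3 + 1 = 13.
  i=3: a_3=5, p_3 = 5*17 + 4 = 89, q_3 = 5*13 + 3 = 68.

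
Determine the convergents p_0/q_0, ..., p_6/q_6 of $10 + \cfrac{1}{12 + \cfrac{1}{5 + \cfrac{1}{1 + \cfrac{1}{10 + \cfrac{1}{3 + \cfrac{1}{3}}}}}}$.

Using the convergent recurrence p_i = a_i*p_{i-1} + p_{i-2}, q_i = a_i*q_{i-1} + q_{i-2} with p_{-2}=0, p_{-1}=1, q_{-2}=1, q_{-1}=0:
  i=0: a_0=10, p_0 = 10*1 + 0 = 10, q_0 = 10*0 + 1 = 1.
  i=1: a_1=12, p_1 = 12*10 + 1 = 121, q_1 = 12*1 + 0 = 12.
  i=2: a_2=5, p_2 = 5*121 + 10 = 615, q_2 = 5*12 + 1 = 61.
  i=3: a_3=1, p_3 = 1*615 + 121 = 736, q_3 = 1*61 + 12 = 73.
  i=4: a_4=10, p_4 = 10*736 + 615 = 7975, q_4 = 10*73 + 61 = 791.
  i=5: a_5=3, p_5 = 3*7975 + 736 = 24661, q_5 = 3*791 + 73 = 2446.
  i=6: a_6=3, p_6 = 3*24661 + 7975 = 81958, q_6 = 3*2446 + 791 = 8129.

10/1, 121/12, 615/61, 736/73, 7975/791, 24661/2446, 81958/8129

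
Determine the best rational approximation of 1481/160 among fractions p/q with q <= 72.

Expand x = 1481/160 as a continued fraction with the Euclidean algorithm:
  1481 = 9*160 + 41, so a_0 = 9.
  160 = 3*41 + 37, so a_1 = 3.
  41 = 1*37 + 4, so a_2 = 1.
  37 = 9*4 + 1, so a_3 = 9.
  4 = 4*1 + 0, so a_4 = 4.
so x = [9; 3, 1, 9, 4].
Convergents (p_i = a_i*p_{i-1} + p_{i-2}, q_i = a_i*q_{i-1} + q_{i-2} with p_{-2}=0, p_{-1}=1, q_{-2}=1, q_{-1}=0), until the denominator exceeds 72:
  i=0: a_0=9, p_0 = 9*1 + 0 = 9, q_0 = 9*0 + 1 = 1.
  i=1: a_1=3, p_1 = 3*9 + 1 = 28, q_1 = 3*1 + 0 = 3.
  i=2: a_2=1, p_2 = 1*28 + 9 = 37, q_2 = 1*3 + 1 = 4.
  i=3: a_3=9, p_3 = 9*37 + 28 = 361, q_3 = 9*4 + 3 = 39.
  i=4: a_4=4, p_4 = 4*361 + 37 = 1481, q_4 = 4*39 + 4 = 160.
q_4 = 160 > 72, so the last convergent with denominator <= 72 is p_3/q_3 = 361/39.
The closest fraction with denominator <= 72 is either p_3/q_3 or the intermediate fraction (k*p_3 + p_2)/(k*q_3 + q_2) with the largest k >= 1 whose denominator stays <= 72; these approach x as k grows, and every other convergent or intermediate fraction in range is farther away.
Largest k: floor((72 - q_2)/q_3) = floor((72 - 4)/39) = 1.
That gives (1*361 + 37)/(1*39 + 4) = 398/43.
Compare the errors: |x - 361/39| = |1481*39 - 361*160|/(160*39) = 1/6240, and |x - 398/43| = |1481*43 - 398*160|/(160*43) = 3/6880.
Cross-multiplying, 1*6880 = 6880 < 18720 = 3*6240, so 1/6240 is smaller: the convergent 361/39 is closer to x than 398/43.

361/39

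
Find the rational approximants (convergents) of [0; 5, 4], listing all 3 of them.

0/1, 1/5, 4/21

Using the convergent recurrence p_i = a_i*p_{i-1} + p_{i-2}, q_i = a_i*q_{i-1} + q_{i-2} with p_{-2}=0, p_{-1}=1, q_{-2}=1, q_{-1}=0:
  i=0: a_0=0, p_0 = 0*1 + 0 = 0, q_0 = 0*0 + 1 = 1.
  i=1: a_1=5, p_1 = 5*0 + 1 = 1, q_1 = 5*1 + 0 = 5.
  i=2: a_2=4, p_2 = 4*1 + 0 = 4, q_2 = 4*5 + 1 = 21.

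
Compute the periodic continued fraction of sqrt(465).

Write x_i = (sqrt(465) + m_i)/d_i with (m_0, d_0) = (0, 1). a_0 = floor(sqrt(465)) = 21, since 21^2 = 441 <= 465 < 484 = 22^2.
Iterate m_{i+1} = d_i*a_i - m_i, d_{i+1} = (465 - m_{i+1}^2)/d_i, a_{i+1} = floor((a_0 + m_{i+1})/d_{i+1}):
  m_1 = 1*21 - 0 = 21, d_1 = (465 - 21^2)/1 = 24/1 = 24, a_1 = floor((21 + 21)/24) = 1.
  m_2 = 24*1 - 21 = 3, d_2 = (465 - 3^2)/24 = 456/24 = 19, a_2 = floor((21 + 3)/19) = 1.
  m_3 = 19*1 - 3 = 16, d_3 = (465 - 16^2)/19 = 209/19 = 11, a_3 = floor((21 + 16)/11) = 3.
  m_4 = 11*3 - 16 = 17, d_4 = (465 - 17^2)/11 = 176/11 = 16, a_4 = floor((21 + 17)/16) = 2.
  m_5 = 16*2 - 17 = 15, d_5 = (465 - 15^2)/16 = 240/16 = 15, a_5 = floor((21 + 15)/15) = 2.
  m_6 = 15*2 - 15 = 15, d_6 = (465 - 15^2)/15 = 240/15 = 16, a_6 = floor((21 + 15)/16) = 2.
  m_7 = 16*2 - 15 = 17, d_7 = (465 - 17^2)/16 = 176/16 = 11, a_7 = floor((21 + 17)/11) = 3.
  m_8 = 11*3 - 17 = 16, d_8 = (465 - 16^2)/11 = 209/11 = 19, a_8 = floor((21 + 16)/19) = 1.
  m_9 = 19*1 - 16 = 3, d_9 = (465 - 3^2)/19 = 456/19 = 24, a_9 = floor((21 + 3)/24) = 1.
  m_10 = 24*1 - 3 = 21, d_10 = (465 - 21^2)/24 = 24/24 = 1, a_10 = floor((21 + 21)/1) = 42.
  m_11 = 1*42 - 21 = 21, d_11 = (465 - 21^2)/1 = 24/1 = 24: (m_11, d_11) = (m_1, d_1) = (21, 24), so from here the quotients repeat a_1, ..., a_10; the period length is 10.
Hence the expansion of sqrt(465) is a_0 = 21 followed by the repeating block 1, 1, 3, 2, 2, 2, 3, 1, 1, 42 (period 10).

[21; (1, 1, 3, 2, 2, 2, 3, 1, 1, 42)]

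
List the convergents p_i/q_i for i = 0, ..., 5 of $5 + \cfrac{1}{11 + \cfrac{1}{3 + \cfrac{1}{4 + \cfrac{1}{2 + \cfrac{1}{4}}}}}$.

5/1, 56/11, 173/34, 748/147, 1669/328, 7424/1459

Using the convergent recurrence p_i = a_i*p_{i-1} + p_{i-2}, q_i = a_i*q_{i-1} + q_{i-2} with p_{-2}=0, p_{-1}=1, q_{-2}=1, q_{-1}=0:
  i=0: a_0=5, p_0 = 5*1 + 0 = 5, q_0 = 5*0 + 1 = 1.
  i=1: a_1=11, p_1 = 11*5 + 1 = 56, q_1 = 11*1 + 0 = 11.
  i=2: a_2=3, p_2 = 3*56 + 5 = 173, q_2 = 3*11 + 1 = 34.
  i=3: a_3=4, p_3 = 4*173 + 56 = 748, q_3 = 4*34 + 11 = 147.
  i=4: a_4=2, p_4 = 2*748 + 173 = 1669, q_4 = 2*147 + 34 = 328.
  i=5: a_5=4, p_5 = 4*1669 + 748 = 7424, q_5 = 4*328 + 147 = 1459.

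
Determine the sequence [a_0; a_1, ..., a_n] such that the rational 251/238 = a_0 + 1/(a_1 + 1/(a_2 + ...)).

Run the Euclidean algorithm on 251 and 238; the successive quotients are the partial quotients a_0, a_1, ... (each step inverts the fractional part left over by the previous one):
  251 = 1*238 + 13, so a_0 = 1.
  238 = 18*13 + 4, so a_1 = 18.
  13 = 3*4 + 1, so a_2 = 3.
  4 = 4*1 + 0, so a_3 = 4.
The remainder reaches 0 after 4 divisions, so the expansion has 4 partial quotients, read off in order.

[1; 18, 3, 4]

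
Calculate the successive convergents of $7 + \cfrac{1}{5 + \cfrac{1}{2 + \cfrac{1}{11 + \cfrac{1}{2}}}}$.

7/1, 36/5, 79/11, 905/126, 1889/263

Using the convergent recurrence p_i = a_i*p_{i-1} + p_{i-2}, q_i = a_i*q_{i-1} + q_{i-2} with p_{-2}=0, p_{-1}=1, q_{-2}=1, q_{-1}=0:
  i=0: a_0=7, p_0 = 7*1 + 0 = 7, q_0 = 7*0 + 1 = 1.
  i=1: a_1=5, p_1 = 5*7 + 1 = 36, q_1 = 5*1 + 0 = 5.
  i=2: a_2=2, p_2 = 2*36 + 7 = 79, q_2 = 2*5 + 1 = 11.
  i=3: a_3=11, p_3 = 11*79 + 36 = 905, q_3 = 11*11 + 5 = 126.
  i=4: a_4=2, p_4 = 2*905 + 79 = 1889, q_4 = 2*126 + 11 = 263.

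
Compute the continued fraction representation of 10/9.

Run the Euclidean algorithm on 10 and 9; the successive quotients are the partial quotients a_0, a_1, ... (each step inverts the fractional part left over by the previous one):
  10 = 1*9 + 1, so a_0 = 1.
  9 = 9*1 + 0, so a_1 = 9.
The remainder reaches 0 after 2 divisions, so the expansion has 2 partial quotients, read off in order.

[1; 9]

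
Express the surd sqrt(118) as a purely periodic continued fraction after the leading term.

Write x_i = (sqrt(118) + m_i)/d_i with (m_0, d_0) = (0, 1). a_0 = floor(sqrt(118)) = 10, since 10^2 = 100 <= 118 < 121 = 11^2.
Iterate m_{i+1} = d_i*a_i - m_i, d_{i+1} = (118 - m_{i+1}^2)/d_i, a_{i+1} = floor((a_0 + m_{i+1})/d_{i+1}):
  m_1 = 1*10 - 0 = 10, d_1 = (118 - 10^2)/1 = 18/1 = 18, a_1 = floor((10 + 10)/18) = 1.
  m_2 = 18*1 - 10 = 8, d_2 = (118 - 8^2)/18 = 54/18 = 3, a_2 = floor((10 + 8)/3) = 6.
  m_3 = 3*6 - 8 = 10, d_3 = (118 - 10^2)/3 = 18/3 = 6, a_3 = floor((10 + 10)/6) = 3.
  m_4 = 6*3 - 10 = 8, d_4 = (118 - 8^2)/6 = 54/6 = 9, a_4 = floor((10 + 8)/9) = 2.
  m_5 = 9*2 - 8 = 10, d_5 = (118 - 10^2)/9 = 18/9 = 2, a_5 = floor((10 + 10)/2) = 10.
  m_6 = 2*10 - 10 = 10, d_6 = (118 - 10^2)/2 = 18/2 = 9, a_6 = floor((10 + 10)/9) = 2.
  m_7 = 9*2 - 10 = 8, d_7 = (118 - 8^2)/9 = 54/9 = 6, a_7 = floor((10 + 8)/6) = 3.
  m_8 = 6*3 - 8 = 10, d_8 = (118 - 10^2)/6 = 18/6 = 3, a_8 = floor((10 + 10)/3) = 6.
  m_9 = 3*6 - 10 = 8, d_9 = (118 - 8^2)/3 = 54/3 = 18, a_9 = floor((10 + 8)/18) = 1.
  m_10 = 18*1 - 8 = 10, d_10 = (118 - 10^2)/18 = 18/18 = 1, a_10 = floor((10 + 10)/1) = 20.
  m_11 = 1*20 - 10 = 10, d_11 = (118 - 10^2)/1 = 18/1 = 18: (m_11, d_11) = (m_1, d_1) = (10, 18), so from here the quotients repeat a_1, ..., a_10; the period length is 10.
Hence the expansion of sqrt(118) is a_0 = 10 followed by the repeating block 1, 6, 3, 2, 10, 2, 3, 6, 1, 20 (period 10).

[10; (1, 6, 3, 2, 10, 2, 3, 6, 1, 20)]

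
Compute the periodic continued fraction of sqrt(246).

Write x_i = (sqrt(246) + m_i)/d_i with (m_0, d_0) = (0, 1). a_0 = floor(sqrt(246)) = 15, since 15^2 = 225 <= 246 < 256 = 16^2.
Iterate m_{i+1} = d_i*a_i - m_i, d_{i+1} = (246 - m_{i+1}^2)/d_i, a_{i+1} = floor((a_0 + m_{i+1})/d_{i+1}):
  m_1 = 1*15 - 0 = 15, d_1 = (246 - 15^2)/1 = 21/1 = 21, a_1 = floor((15 + 15)/21) = 1.
  m_2 = 21*1 - 15 = 6, d_2 = (246 - 6^2)/21 = 210/21 = 10, a_2 = floor((15 + 6)/10) = 2.
  m_3 = 10*2 - 6 = 14, d_3 = (246 - 14^2)/10 = 50/10 = 5, a_3 = floor((15 + 14)/5) = 5.
  m_4 = 5*5 - 14 = 11, d_4 = (246 - 11^2)/5 = 125/5 = 25, a_4 = floor((15 + 11)/25) = 1.
  m_5 = 25*1 - 11 = 14, d_5 = (246 - 14^2)/25 = 50/25 = 2, a_5 = floor((15 + 14)/2) = 14.
  m_6 = 2*14 - 14 = 14, d_6 = (246 - 14^2)/2 = 50/2 = 25, a_6 = floor((15 + 14)/25) = 1.
  m_7 = 25*1 - 14 = 11, d_7 = (246 - 11^2)/25 = 125/25 = 5, a_7 = floor((15 + 11)/5) = 5.
  m_8 = 5*5 - 11 = 14, d_8 = (246 - 14^2)/5 = 50/5 = 10, a_8 = floor((15 + 14)/10) = 2.
  m_9 = 10*2 - 14 = 6, d_9 = (246 - 6^2)/10 = 210/10 = 21, a_9 = floor((15 + 6)/21) = 1.
  m_10 = 21*1 - 6 = 15, d_10 = (246 - 15^2)/21 = 21/21 = 1, a_10 = floor((15 + 15)/1) = 30.
  m_11 = 1*30 - 15 = 15, d_11 = (246 - 15^2)/1 = 21/1 = 21: (m_11, d_11) = (m_1, d_1) = (15, 21), so from here the quotients repeat a_1, ..., a_10; the period length is 10.
Hence the expansion of sqrt(246) is a_0 = 15 followed by the repeating block 1, 2, 5, 1, 14, 1, 5, 2, 1, 30 (period 10).

[15; (1, 2, 5, 1, 14, 1, 5, 2, 1, 30)]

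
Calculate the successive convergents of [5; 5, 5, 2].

5/1, 26/5, 135/26, 296/57

Using the convergent recurrence p_i = a_i*p_{i-1} + p_{i-2}, q_i = a_i*q_{i-1} + q_{i-2} with p_{-2}=0, p_{-1}=1, q_{-2}=1, q_{-1}=0:
  i=0: a_0=5, p_0 = 5*1 + 0 = 5, q_0 = 5*0 + 1 = 1.
  i=1: a_1=5, p_1 = 5*5 + 1 = 26, q_1 = 5*1 + 0 = 5.
  i=2: a_2=5, p_2 = 5*26 + 5 = 135, q_2 = 5*5 + 1 = 26.
  i=3: a_3=2, p_3 = 2*135 + 26 = 296, q_3 = 2*26 + 5 = 57.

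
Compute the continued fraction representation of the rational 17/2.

[8; 2]

Run the Euclidean algorithm on 17 and 2; the successive quotients are the partial quotients a_0, a_1, ... (each step inverts the fractional part left over by the previous one):
  17 = 8*2 + 1, so a_0 = 8.
  2 = 2*1 + 0, so a_1 = 2.
The remainder reaches 0 after 2 divisions, so the expansion has 2 partial quotients, read off in order.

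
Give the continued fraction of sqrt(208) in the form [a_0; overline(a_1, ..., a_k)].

Write x_i = (sqrt(208) + m_i)/d_i with (m_0, d_0) = (0, 1). a_0 = floor(sqrt(208)) = 14, since 14^2 = 196 <= 208 < 225 = 15^2.
Iterate m_{i+1} = d_i*a_i - m_i, d_{i+1} = (208 - m_{i+1}^2)/d_i, a_{i+1} = floor((a_0 + m_{i+1})/d_{i+1}):
  m_1 = 1*14 - 0 = 14, d_1 = (208 - 14^2)/1 = 12/1 = 12, a_1 = floor((14 + 14)/12) = 2.
  m_2 = 12*2 - 14 = 10, d_2 = (208 - 10^2)/12 = 108/12 = 9, a_2 = floor((14 + 10)/9) = 2.
  m_3 = 9*2 - 10 = 8, d_3 = (208 - 8^2)/9 = 144/9 = 16, a_3 = floor((14 + 8)/16) = 1.
  m_4 = 16*1 - 8 = 8, d_4 = (208 - 8^2)/16 = 144/16 = 9, a_4 = floor((14 + 8)/9) = 2.
  m_5 = 9*2 - 8 = 10, d_5 = (208 - 10^2)/9 = 108/9 = 12, a_5 = floor((14 + 10)/12) = 2.
  m_6 = 12*2 - 10 = 14, d_6 = (208 - 14^2)/12 = 12/12 = 1, a_6 = floor((14 + 14)/1) = 28.
  m_7 = 1*28 - 14 = 14, d_7 = (208 - 14^2)/1 = 12/1 = 12: (m_7, d_7) = (m_1, d_1) = (14, 12), so from here the quotients repeat a_1, ..., a_6; the period length is 6.
Hence the expansion of sqrt(208) is a_0 = 14 followed by the repeating block 2, 2, 1, 2, 2, 28 (period 6).

[14; overline(2, 2, 1, 2, 2, 28)]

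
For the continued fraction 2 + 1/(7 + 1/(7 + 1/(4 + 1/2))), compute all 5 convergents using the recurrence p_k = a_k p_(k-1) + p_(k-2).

Using the convergent recurrence p_i = a_i*p_{i-1} + p_{i-2}, q_i = a_i*q_{i-1} + q_{i-2} with p_{-2}=0, p_{-1}=1, q_{-2}=1, q_{-1}=0:
  i=0: a_0=2, p_0 = 2*1 + 0 = 2, q_0 = 2*0 + 1 = 1.
  i=1: a_1=7, p_1 = 7*2 + 1 = 15, q_1 = 7*1 + 0 = 7.
  i=2: a_2=7, p_2 = 7*15 + 2 = 107, q_2 = 7*7 + 1 = 50.
  i=3: a_3=4, p_3 = 4*107 + 15 = 443, q_3 = 4*50 + 7 = 207.
  i=4: a_4=2, p_4 = 2*443 + 107 = 993, q_4 = 2*207 + 50 = 464.

2/1, 15/7, 107/50, 443/207, 993/464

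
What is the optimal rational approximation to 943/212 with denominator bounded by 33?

Expand x = 943/212 as a continued fraction with the Euclidean algorithm:
  943 = 4*212 + 95, so a_0 = 4.
  212 = 2*95 + 22, so a_1 = 2.
  95 = 4*22 + 7, so a_2 = 4.
  22 = 3*7 + 1, so a_3 = 3.
  7 = 7*1 + 0, so a_4 = 7.
so x = [4; 2, 4, 3, 7].
Convergents (p_i = a_i*p_{i-1} + p_{i-2}, q_i = a_i*q_{i-1} + q_{i-2} with p_{-2}=0, p_{-1}=1, q_{-2}=1, q_{-1}=0), until the denominator exceeds 33:
  i=0: a_0=4, p_0 = 4*1 + 0 = 4, q_0 = 4*0 + 1 = 1.
  i=1: a_1=2, p_1 = 2*4 + 1 = 9, q_1 = 2*1 + 0 = 2.
  i=2: a_2=4, p_2 = 4*9 + 4 = 40, q_2 = 4*2 + 1 = 9.
  i=3: a_3=3, p_3 = 3*40 + 9 = 129, q_3 = 3*9 + 2 = 29.
  i=4: a_4=7, p_4 = 7*129 + 40 = 943, q_4 = 7*29 + 9 = 212.
q_4 = 212 > 33, so the last convergent with denominator <= 33 is p_3/q_3 = 129/29.
The closest fraction with denominator <= 33 is either p_3/q_3 or the intermediate fraction (k*p_3 + p_2)/(k*q_3 + q_2) with the largest k >= 1 whose denominator stays <= 33; these approach x as k grows, and every other convergent or intermediate fraction in range is farther away.
Largest k: floor((33 - q_2)/q_3) = floor((33 - 9)/29) = 0.
Since k = 0, no intermediate fraction beyond p_3/q_3 has denominator <= 33, so the convergent 129/29 is the closest (its error is |943*29 - 129*212|/(212*29) = 1/6148).

129/29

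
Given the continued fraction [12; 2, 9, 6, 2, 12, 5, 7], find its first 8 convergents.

Using the convergent recurrence p_i = a_i*p_{i-1} + p_{i-2}, q_i = a_i*q_{i-1} + q_{i-2} with p_{-2}=0, p_{-1}=1, q_{-2}=1, q_{-1}=0:
  i=0: a_0=12, p_0 = 12*1 + 0 = 12, q_0 = 12*0 + 1 = 1.
  i=1: a_1=2, p_1 = 2*12 + 1 = 25, q_1 = 2*1 + 0 = 2.
  i=2: a_2=9, p_2 = 9*25 + 12 = 237, q_2 = 9*2 + 1 = 19.
  i=3: a_3=6, p_3 = 6*237 + 25 = 1447, q_3 = 6*19 + 2 = 116.
  i=4: a_4=2, p_4 = 2*1447 + 237 = 3131, q_4 = 2*116 + 19 = 251.
  i=5: a_5=12, p_5 = 12*3131 + 1447 = 39019, q_5 = 12*251 + 116 = 3128.
  i=6: a_6=5, p_6 = 5*39019 + 3131 = 198226, q_6 = 5*3128 + 251 = 15891.
  i=7: a_7=7, p_7 = 7*198226 + 39019 = 1426601, q_7 = 7*15891 + 3128 = 114365.

12/1, 25/2, 237/19, 1447/116, 3131/251, 39019/3128, 198226/15891, 1426601/114365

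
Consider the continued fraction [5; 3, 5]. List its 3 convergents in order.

Using the convergent recurrence p_i = a_i*p_{i-1} + p_{i-2}, q_i = a_i*q_{i-1} + q_{i-2} with p_{-2}=0, p_{-1}=1, q_{-2}=1, q_{-1}=0:
  i=0: a_0=5, p_0 = 5*1 + 0 = 5, q_0 = 5*0 + 1 = 1.
  i=1: a_1=3, p_1 = 3*5 + 1 = 16, q_1 = 3*1 + 0 = 3.
  i=2: a_2=5, p_2 = 5*16 + 5 = 85, q_2 = 5*3 + 1 = 16.

5/1, 16/3, 85/16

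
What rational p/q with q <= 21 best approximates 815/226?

Expand x = 815/226 as a continued fraction with the Euclidean algorithm:
  815 = 3*226 + 137, so a_0 = 3.
  226 = 1*137 + 89, so a_1 = 1.
  137 = 1*89 + 48, so a_2 = 1.
  89 = 1*48 + 41, so a_3 = 1.
  48 = 1*41 + 7, so a_4 = 1.
  41 = 5*7 + 6, so a_5 = 5.
  7 = 1*6 + 1, so a_6 = 1.
  6 = 6*1 + 0, so a_7 = 6.
so x = [3; 1, 1, 1, 1, 5, 1, 6].
Convergents (p_i = a_i*p_{i-1} + p_{i-2}, q_i = a_i*q_{i-1} + q_{i-2} with p_{-2}=0, p_{-1}=1, q_{-2}=1, q_{-1}=0), until the denominator exceeds 21:
  i=0: a_0=3, p_0 = 3*1 + 0 = 3, q_0 = 3*0 + 1 = 1.
  i=1: a_1=1, p_1 = 1*3 + 1 = 4, q_1 = 1*1 + 0 = 1.
  i=2: a_2=1, p_2 = 1*4 + 3 = 7, q_2 = 1*1 + 1 = 2.
  i=3: a_3=1, p_3 = 1*7 + 4 = 11, q_3 = 1*2 + 1 = 3.
  i=4: a_4=1, p_4 = 1*11 + 7 = 18, q_4 = 1*3 + 2 = 5.
  i=5: a_5=5, p_5 = 5*18 + 11 = 101, q_5 = 5*5 + 3 = 28.
q_5 = 28 > 21, so the last convergent with denominator <= 21 is p_4/q_4 = 18/5.
The closest fraction with denominator <= 21 is either p_4/q_4 or the intermediate fraction (k*p_4 + p_3)/(k*q_4 + q_3) with the largest k >= 1 whose denominator stays <= 21; these approach x as k grows, and every other convergent or intermediate fraction in range is farther away.
Largest k: floor((21 - q_3)/q_4) = floor((21 - 3)/5) = 3.
That gives (3*18 + 11)/(3*5 + 3) = 65/18.
Compare the errors: |x - 18/5| = |815*5 - 18*226|/(226*5) = 7/1130, and |x - 65/18| = |815*18 - 65*226|/(226*18) = 20/4068.
Cross-multiplying, 20*1130 = 22600 < 28476 = 7*4068, so 20/4068 is smaller: the intermediate fraction 65/18 is closer to x than 18/5.

65/18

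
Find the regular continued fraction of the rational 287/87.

[3; 3, 2, 1, 8]

Run the Euclidean algorithm on 287 and 87; the successive quotients are the partial quotients a_0, a_1, ... (each step inverts the fractional part left over by the previous one):
  287 = 3*87 + 26, so a_0 = 3.
  87 = 3*26 + 9, so a_1 = 3.
  26 = 2*9 + 8, so a_2 = 2.
  9 = 1*8 + 1, so a_3 = 1.
  8 = 8*1 + 0, so a_4 = 8.
The remainder reaches 0 after 5 divisions, so the expansion has 5 partial quotients, read off in order.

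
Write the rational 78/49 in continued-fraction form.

[1; 1, 1, 2, 4, 2]

Run the Euclidean algorithm on 78 and 49; the successive quotients are the partial quotients a_0, a_1, ... (each step inverts the fractional part left over by the previous one):
  78 = 1*49 + 29, so a_0 = 1.
  49 = 1*29 + 20, so a_1 = 1.
  29 = 1*20 + 9, so a_2 = 1.
  20 = 2*9 + 2, so a_3 = 2.
  9 = 4*2 + 1, so a_4 = 4.
  2 = 2*1 + 0, so a_5 = 2.
The remainder reaches 0 after 6 divisions, so the expansion has 6 partial quotients, read off in order.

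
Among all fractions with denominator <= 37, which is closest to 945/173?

Expand x = 945/173 as a continued fraction with the Euclidean algorithm:
  945 = 5*173 + 80, so a_0 = 5.
  173 = 2*80 + 13, so a_1 = 2.
  80 = 6*13 + 2, so a_2 = 6.
  13 = 6*2 + 1, so a_3 = 6.
  2 = 2*1 + 0, so a_4 = 2.
so x = [5; 2, 6, 6, 2].
Convergents (p_i = a_i*p_{i-1} + p_{i-2}, q_i = a_i*q_{i-1} + q_{i-2} with p_{-2}=0, p_{-1}=1, q_{-2}=1, q_{-1}=0), until the denominator exceeds 37:
  i=0: a_0=5, p_0 = 5*1 + 0 = 5, q_0 = 5*0 + 1 = 1.
  i=1: a_1=2, p_1 = 2*5 + 1 = 11, q_1 = 2*1 + 0 = 2.
  i=2: a_2=6, p_2 = 6*11 + 5 = 71, q_2 = 6*2 + 1 = 13.
  i=3: a_3=6, p_3 = 6*71 + 11 = 437, q_3 = 6*13 + 2 = 80.
q_3 = 80 > 37, so the last convergent with denominator <= 37 is p_2/q_2 = 71/13.
The closest fraction with denominator <= 37 is either p_2/q_2 or the intermediate fraction (k*p_2 + p_1)/(k*q_2 + q_1) with the largest k >= 1 whose denominator stays <= 37; these approach x as k grows, and every other convergent or intermediate fraction in range is farther away.
Largest k: floor((37 - q_1)/q_2) = floor((37 - 2)/13) = 2.
That gives (2*71 + 11)/(2*13 + 2) = 153/28.
Compare the errors: |x - 71/13| = |945*13 - 71*173|/(173*13) = 2/2249, and |x - 153/28| = |945*28 - 153*173|/(173*28) = 9/4844.
Cross-multiplying, 2*4844 = 9688 < 20241 = 9*2249, so 2/2249 is smaller: the convergent 71/13 is closer to x than 153/28.

71/13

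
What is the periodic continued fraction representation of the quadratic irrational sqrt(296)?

[17; (4, 1, 7, 1, 4, 34)]

Write x_i = (sqrt(296) + m_i)/d_i with (m_0, d_0) = (0, 1). a_0 = floor(sqrt(296)) = 17, since 17^2 = 289 <= 296 < 324 = 18^2.
Iterate m_{i+1} = d_i*a_i - m_i, d_{i+1} = (296 - m_{i+1}^2)/d_i, a_{i+1} = floor((a_0 + m_{i+1})/d_{i+1}):
  m_1 = 1*17 - 0 = 17, d_1 = (296 - 17^2)/1 = 7/1 = 7, a_1 = floor((17 + 17)/7) = 4.
  m_2 = 7*4 - 17 = 11, d_2 = (296 - 11^2)/7 = 175/7 = 25, a_2 = floor((17 + 11)/25) = 1.
  m_3 = 25*1 - 11 = 14, d_3 = (296 - 14^2)/25 = 100/25 = 4, a_3 = floor((17 + 14)/4) = 7.
  m_4 = 4*7 - 14 = 14, d_4 = (296 - 14^2)/4 = 100/4 = 25, a_4 = floor((17 + 14)/25) = 1.
  m_5 = 25*1 - 14 = 11, d_5 = (296 - 11^2)/25 = 175/25 = 7, a_5 = floor((17 + 11)/7) = 4.
  m_6 = 7*4 - 11 = 17, d_6 = (296 - 17^2)/7 = 7/7 = 1, a_6 = floor((17 + 17)/1) = 34.
  m_7 = 1*34 - 17 = 17, d_7 = (296 - 17^2)/1 = 7/1 = 7: (m_7, d_7) = (m_1, d_1) = (17, 7), so from here the quotients repeat a_1, ..., a_6; the period length is 6.
Hence the expansion of sqrt(296) is a_0 = 17 followed by the repeating block 4, 1, 7, 1, 4, 34 (period 6).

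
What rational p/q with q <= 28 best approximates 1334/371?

97/27

Expand x = 1334/371 as a continued fraction with the Euclidean algorithm:
  1334 = 3*371 + 221, so a_0 = 3.
  371 = 1*221 + 150, so a_1 = 1.
  221 = 1*150 + 71, so a_2 = 1.
  150 = 2*71 + 8, so a_3 = 2.
  71 = 8*8 + 7, so a_4 = 8.
  8 = 1*7 + 1, so a_5 = 1.
  7 = 7*1 + 0, so a_6 = 7.
so x = [3; 1, 1, 2, 8, 1, 7].
Convergents (p_i = a_i*p_{i-1} + p_{i-2}, q_i = a_i*q_{i-1} + q_{i-2} with p_{-2}=0, p_{-1}=1, q_{-2}=1, q_{-1}=0), until the denominator exceeds 28:
  i=0: a_0=3, p_0 = 3*1 + 0 = 3, q_0 = 3*0 + 1 = 1.
  i=1: a_1=1, p_1 = 1*3 + 1 = 4, q_1 = 1*1 + 0 = 1.
  i=2: a_2=1, p_2 = 1*4 + 3 = 7, q_2 = 1*1 + 1 = 2.
  i=3: a_3=2, p_3 = 2*7 + 4 = 18, q_3 = 2*2 + 1 = 5.
  i=4: a_4=8, p_4 = 8*18 + 7 = 151, q_4 = 8*5 + 2 = 42.
q_4 = 42 > 28, so the last convergent with denominator <= 28 is p_3/q_3 = 18/5.
The closest fraction with denominator <= 28 is either p_3/q_3 or the intermediate fraction (k*p_3 + p_2)/(k*q_3 + q_2) with the largest k >= 1 whose denominator stays <= 28; these approach x as k grows, and every other convergent or intermediate fraction in range is farther away.
Largest k: floor((28 - q_2)/q_3) = floor((28 - 2)/5) = 5.
That gives (5*18 + 7)/(5*5 + 2) = 97/27.
Compare the errors: |x - 18/5| = |1334*5 - 18*371|/(371*5) = 8/1855, and |x - 97/27| = |1334*27 - 97*371|/(371*27) = 31/10017.
Cross-multiplying, 31*1855 = 57505 < 80136 = 8*10017, so 31/10017 is smaller: the intermediate fraction 97/27 is closer to x than 18/5.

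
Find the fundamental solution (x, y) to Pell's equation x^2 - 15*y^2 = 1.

(x, y) = (4, 1)

First expand sqrt(15) as a continued fraction. With x_i = (sqrt(15) + m_i)/d_i and (m_0, d_0) = (0, 1): a_0 = floor(sqrt(15)) = 3, since 3^2 = 9 <= 15 < 16 = 4^2.
Iterate m_{i+1} = d_i*a_i - m_i, d_{i+1} = (15 - m_{i+1}^2)/d_i, a_{i+1} = floor((a_0 + m_{i+1})/d_{i+1}):
  m_1 = 1*3 - 0 = 3, d_1 = (15 - 3^2)/1 = 6/1 = 6, a_1 = floor((3 + 3)/6) = 1.
  m_2 = 6*1 - 3 = 3, d_2 = (15 - 3^2)/6 = 6/6 = 1, a_2 = floor((3 + 3)/1) = 6.
  m_3 = 1*6 - 3 = 3, d_3 = (15 - 3^2)/1 = 6/1 = 6: (m_3, d_3) = (m_1, d_1) = (3, 6), so from here the quotients repeat a_1, a_2; the period length is 2.
So sqrt(15) = [3; (1, 6)] with period length k = 2.
k is even, so the fundamental solution of x^2 - 15y^2 = 1 is (p_{k-1}, q_{k-1}) = (p_1, q_1); compute convergents through index 1.
Convergents (p_i = a_i*p_{i-1} + p_{i-2}, q_i = a_i*q_{i-1} + q_{i-2} with p_{-2}=0, p_{-1}=1, q_{-2}=1, q_{-1}=0):
  i=0: a_0=3, p_0 = 3*1 + 0 = 3, q_0 = 3*0 + 1 = 1.
  i=1: a_1=1, p_1 = 1*3 + 1 = 4, q_1 = 1*1 + 0 = 1.
Check: 4^2 - 15*1^2 = 16 - 15 = 1, so (x, y) = (4, 1) solves the equation, and by the theorem it is the least positive solution.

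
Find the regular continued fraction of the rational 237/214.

Run the Euclidean algorithm on 237 and 214; the successive quotients are the partial quotients a_0, a_1, ... (each step inverts the fractional part left over by the previous one):
  237 = 1*214 + 23, so a_0 = 1.
  214 = 9*23 + 7, so a_1 = 9.
  23 = 3*7 + 2, so a_2 = 3.
  7 = 3*2 + 1, so a_3 = 3.
  2 = 2*1 + 0, so a_4 = 2.
The remainder reaches 0 after 5 divisions, so the expansion has 5 partial quotients, read off in order.

[1; 9, 3, 3, 2]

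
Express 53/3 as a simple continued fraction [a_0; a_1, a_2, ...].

[17; 1, 2]

Run the Euclidean algorithm on 53 and 3; the successive quotients are the partial quotients a_0, a_1, ... (each step inverts the fractional part left over by the previous one):
  53 = 17*3 + 2, so a_0 = 17.
  3 = 1*2 + 1, so a_1 = 1.
  2 = 2*1 + 0, so a_2 = 2.
The remainder reaches 0 after 3 divisions, so the expansion has 3 partial quotients, read off in order.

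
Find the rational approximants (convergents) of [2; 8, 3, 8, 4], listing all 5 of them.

2/1, 17/8, 53/25, 441/208, 1817/857

Using the convergent recurrence p_i = a_i*p_{i-1} + p_{i-2}, q_i = a_i*q_{i-1} + q_{i-2} with p_{-2}=0, p_{-1}=1, q_{-2}=1, q_{-1}=0:
  i=0: a_0=2, p_0 = 2*1 + 0 = 2, q_0 = 2*0 + 1 = 1.
  i=1: a_1=8, p_1 = 8*2 + 1 = 17, q_1 = 8*1 + 0 = 8.
  i=2: a_2=3, p_2 = 3*17 + 2 = 53, q_2 = 3*8 + 1 = 25.
  i=3: a_3=8, p_3 = 8*53 + 17 = 441, q_3 = 8*25 + 8 = 208.
  i=4: a_4=4, p_4 = 4*441 + 53 = 1817, q_4 = 4*208 + 25 = 857.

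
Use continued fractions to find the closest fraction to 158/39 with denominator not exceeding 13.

Expand x = 158/39 as a continued fraction with the Euclidean algorithm:
  158 = 4*39 + 2, so a_0 = 4.
  39 = 19*2 + 1, so a_1 = 19.
  2 = 2*1 + 0, so a_2 = 2.
so x = [4; 19, 2].
Convergents (p_i = a_i*p_{i-1} + p_{i-2}, q_i = a_i*q_{i-1} + q_{i-2} with p_{-2}=0, p_{-1}=1, q_{-2}=1, q_{-1}=0), until the denominator exceeds 13:
  i=0: a_0=4, p_0 = 4*1 + 0 = 4, q_0 = 4*0 + 1 = 1.
  i=1: a_1=19, p_1 = 19*4 + 1 = 77, q_1 = 19*1 + 0 = 19.
q_1 = 19 > 13, so the last convergent with denominator <= 13 is p_0/q_0 = 4/1.
The closest fraction with denominator <= 13 is either p_0/q_0 or the intermediate fraction (k*p_0 + p_{-1})/(k*q_0 + q_{-1}) with the largest k >= 1 whose denominator stays <= 13; these approach x as k grows, and every other convergent or intermediate fraction in range is farther away.
Largest k: floor((13 - q_{-1})/q_0) = floor((13 - 0)/1) = 13 (using the seeds p_{-1} = 1, q_{-1} = 0).
That gives (13*4 + 1)/(13*1 + 0) = 53/13.
Compare the errors: |x - 4/1| = |158*1 - 4*39|/(39*1) = 2/39, and |x - 53/13| = |158*13 - 53*39|/(39*13) = 13/507.
Cross-multiplying, 13*39 = 507 < 1014 = 2*507, so 13/507 is smaller: the intermediate fraction 53/13 is closer to x than 4/1.

53/13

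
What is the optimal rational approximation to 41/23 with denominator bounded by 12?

16/9

Expand x = 41/23 as a continued fraction with the Euclidean algorithm:
  41 = 1*23 + 18, so a_0 = 1.
  23 = 1*18 + 5, so a_1 = 1.
  18 = 3*5 + 3, so a_2 = 3.
  5 = 1*3 + 2, so a_3 = 1.
  3 = 1*2 + 1, so a_4 = 1.
  2 = 2*1 + 0, so a_5 = 2.
so x = [1; 1, 3, 1, 1, 2].
Convergents (p_i = a_i*p_{i-1} + p_{i-2}, q_i = a_i*q_{i-1} + q_{i-2} with p_{-2}=0, p_{-1}=1, q_{-2}=1, q_{-1}=0), until the denominator exceeds 12:
  i=0: a_0=1, p_0 = 1*1 + 0 = 1, q_0 = 1*0 + 1 = 1.
  i=1: a_1=1, p_1 = 1*1 + 1 = 2, q_1 = 1*1 + 0 = 1.
  i=2: a_2=3, p_2 = 3*2 + 1 = 7, q_2 = 3*1 + 1 = 4.
  i=3: a_3=1, p_3 = 1*7 + 2 = 9, q_3 = 1*4 + 1 = 5.
  i=4: a_4=1, p_4 = 1*9 + 7 = 16, q_4 = 1*5 + 4 = 9.
  i=5: a_5=2, p_5 = 2*16 + 9 = 41, q_5 = 2*9 + 5 = 23.
q_5 = 23 > 12, so the last convergent with denominator <= 12 is p_4/q_4 = 16/9.
The closest fraction with denominator <= 12 is either p_4/q_4 or the intermediate fraction (k*p_4 + p_3)/(k*q_4 + q_3) with the largest k >= 1 whose denominator stays <= 12; these approach x as k grows, and every other convergent or intermediate fraction in range is farther away.
Largest k: floor((12 - q_3)/q_4) = floor((12 - 5)/9) = 0.
Since k = 0, no intermediate fraction beyond p_4/q_4 has denominator <= 12, so the convergent 16/9 is the closest (its error is |41*9 - 16*23|/(23*9) = 1/207).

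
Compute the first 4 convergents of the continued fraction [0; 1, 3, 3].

0/1, 1/1, 3/4, 10/13

Using the convergent recurrence p_i = a_i*p_{i-1} + p_{i-2}, q_i = a_i*q_{i-1} + q_{i-2} with p_{-2}=0, p_{-1}=1, q_{-2}=1, q_{-1}=0:
  i=0: a_0=0, p_0 = 0*1 + 0 = 0, q_0 = 0*0 + 1 = 1.
  i=1: a_1=1, p_1 = 1*0 + 1 = 1, q_1 = 1*1 + 0 = 1.
  i=2: a_2=3, p_2 = 3*1 + 0 = 3, q_2 = 3*1 + 1 = 4.
  i=3: a_3=3, p_3 = 3*3 + 1 = 10, q_3 = 3*4 + 1 = 13.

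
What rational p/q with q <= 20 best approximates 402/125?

Expand x = 402/125 as a continued fraction with the Euclidean algorithm:
  402 = 3*125 + 27, so a_0 = 3.
  125 = 4*27 + 17, so a_1 = 4.
  27 = 1*17 + 10, so a_2 = 1.
  17 = 1*10 + 7, so a_3 = 1.
  10 = 1*7 + 3, so a_4 = 1.
  7 = 2*3 + 1, so a_5 = 2.
  3 = 3*1 + 0, so a_6 = 3.
so x = [3; 4, 1, 1, 1, 2, 3].
Convergents (p_i = a_i*p_{i-1} + p_{i-2}, q_i = a_i*q_{i-1} + q_{i-2} with p_{-2}=0, p_{-1}=1, q_{-2}=1, q_{-1}=0), until the denominator exceeds 20:
  i=0: a_0=3, p_0 = 3*1 + 0 = 3, q_0 = 3*0 + 1 = 1.
  i=1: a_1=4, p_1 = 4*3 + 1 = 13, q_1 = 4*1 + 0 = 4.
  i=2: a_2=1, p_2 = 1*13 + 3 = 16, q_2 = 1*4 + 1 = 5.
  i=3: a_3=1, p_3 = 1*16 + 13 = 29, q_3 = 1*5 + 4 = 9.
  i=4: a_4=1, p_4 = 1*29 + 16 = 45, q_4 = 1*9 + 5 = 14.
  i=5: a_5=2, p_5 = 2*45 + 29 = 119, q_5 = 2*14 + 9 = 37.
q_5 = 37 > 20, so the last convergent with denominator <= 20 is p_4/q_4 = 45/14.
The closest fraction with denominator <= 20 is either p_4/q_4 or the intermediate fraction (k*p_4 + p_3)/(k*q_4 + q_3) with the largest k >= 1 whose denominator stays <= 20; these approach x as k grows, and every other convergent or intermediate fraction in range is farther away.
Largest k: floor((20 - q_3)/q_4) = floor((20 - 9)/14) = 0.
Since k = 0, no intermediate fraction beyond p_4/q_4 has denominator <= 20, so the convergent 45/14 is the closest (its error is |402*14 - 45*125|/(125*14) = 3/1750).

45/14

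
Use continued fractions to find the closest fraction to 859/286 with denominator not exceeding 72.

Expand x = 859/286 as a continued fraction with the Euclidean algorithm:
  859 = 3*286 + 1, so a_0 = 3.
  286 = 286*1 + 0, so a_1 = 286.
so x = [3; 286].
Convergents (p_i = a_i*p_{i-1} + p_{i-2}, q_i = a_i*q_{i-1} + q_{i-2} with p_{-2}=0, p_{-1}=1, q_{-2}=1, q_{-1}=0), until the denominator exceeds 72:
  i=0: a_0=3, p_0 = 3*1 + 0 = 3, q_0 = 3*0 + 1 = 1.
  i=1: a_1=286, p_1 = 286*3 + 1 = 859, q_1 = 286*1 + 0 = 286.
q_1 = 286 > 72, so the last convergent with denominator <= 72 is p_0/q_0 = 3/1.
The closest fraction with denominator <= 72 is either p_0/q_0 or the intermediate fraction (k*p_0 + p_{-1})/(k*q_0 + q_{-1}) with the largest k >= 1 whose denominator stays <= 72; these approach x as k grows, and every other convergent or intermediate fraction in range is farther away.
Largest k: floor((72 - q_{-1})/q_0) = floor((72 - 0)/1) = 72 (using the seeds p_{-1} = 1, q_{-1} = 0).
That gives (72*3 + 1)/(72*1 + 0) = 217/72.
Compare the errors: |x - 3/1| = |859*1 - 3*286|/(286*1) = 1/286, and |x - 217/72| = |859*72 - 217*286|/(286*72) = 214/20592.
Cross-multiplying, 1*20592 = 20592 < 61204 = 214*286, so 1/286 is smaller: the convergent 3/1 is closer to x than 217/72.

3/1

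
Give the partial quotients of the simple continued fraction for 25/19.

[1; 3, 6]

Run the Euclidean algorithm on 25 and 19; the successive quotients are the partial quotients a_0, a_1, ... (each step inverts the fractional part left over by the previous one):
  25 = 1*19 + 6, so a_0 = 1.
  19 = 3*6 + 1, so a_1 = 3.
  6 = 6*1 + 0, so a_2 = 6.
The remainder reaches 0 after 3 divisions, so the expansion has 3 partial quotients, read off in order.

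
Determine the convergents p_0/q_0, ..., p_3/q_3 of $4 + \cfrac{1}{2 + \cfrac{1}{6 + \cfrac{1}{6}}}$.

Using the convergent recurrence p_i = a_i*p_{i-1} + p_{i-2}, q_i = a_i*q_{i-1} + q_{i-2} with p_{-2}=0, p_{-1}=1, q_{-2}=1, q_{-1}=0:
  i=0: a_0=4, p_0 = 4*1 + 0 = 4, q_0 = 4*0 + 1 = 1.
  i=1: a_1=2, p_1 = 2*4 + 1 = 9, q_1 = 2*1 + 0 = 2.
  i=2: a_2=6, p_2 = 6*9 + 4 = 58, q_2 = 6*2 + 1 = 13.
  i=3: a_3=6, p_3 = 6*58 + 9 = 357, q_3 = 6*13 + 2 = 80.

4/1, 9/2, 58/13, 357/80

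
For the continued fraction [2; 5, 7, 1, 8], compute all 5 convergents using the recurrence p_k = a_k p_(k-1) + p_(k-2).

2/1, 11/5, 79/36, 90/41, 799/364

Using the convergent recurrence p_i = a_i*p_{i-1} + p_{i-2}, q_i = a_i*q_{i-1} + q_{i-2} with p_{-2}=0, p_{-1}=1, q_{-2}=1, q_{-1}=0:
  i=0: a_0=2, p_0 = 2*1 + 0 = 2, q_0 = 2*0 + 1 = 1.
  i=1: a_1=5, p_1 = 5*2 + 1 = 11, q_1 = 5*1 + 0 = 5.
  i=2: a_2=7, p_2 = 7*11 + 2 = 79, q_2 = 7*5 + 1 = 36.
  i=3: a_3=1, p_3 = 1*79 + 11 = 90, q_3 = 1*36 + 5 = 41.
  i=4: a_4=8, p_4 = 8*90 + 79 = 799, q_4 = 8*41 + 36 = 364.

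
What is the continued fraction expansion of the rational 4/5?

Run the Euclidean algorithm on 4 and 5; the successive quotients are the partial quotients a_0, a_1, ... (each step inverts the fractional part left over by the previous one):
  4 = 0*5 + 4, so a_0 = 0.
  5 = 1*4 + 1, so a_1 = 1.
  4 = 4*1 + 0, so a_2 = 4.
The remainder reaches 0 after 3 divisions, so the expansion has 3 partial quotients, read off in order.

[0; 1, 4]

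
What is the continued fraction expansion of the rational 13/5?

[2; 1, 1, 2]

Run the Euclidean algorithm on 13 and 5; the successive quotients are the partial quotients a_0, a_1, ... (each step inverts the fractional part left over by the previous one):
  13 = 2*5 + 3, so a_0 = 2.
  5 = 1*3 + 2, so a_1 = 1.
  3 = 1*2 + 1, so a_2 = 1.
  2 = 2*1 + 0, so a_3 = 2.
The remainder reaches 0 after 4 divisions, so the expansion has 4 partial quotients, read off in order.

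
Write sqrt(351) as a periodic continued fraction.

Write x_i = (sqrt(351) + m_i)/d_i with (m_0, d_0) = (0, 1). a_0 = floor(sqrt(351)) = 18, since 18^2 = 324 <= 351 < 361 = 19^2.
Iterate m_{i+1} = d_i*a_i - m_i, d_{i+1} = (351 - m_{i+1}^2)/d_i, a_{i+1} = floor((a_0 + m_{i+1})/d_{i+1}):
  m_1 = 1*18 - 0 = 18, d_1 = (351 - 18^2)/1 = 27/1 = 27, a_1 = floor((18 + 18)/27) = 1.
  m_2 = 27*1 - 18 = 9, d_2 = (351 - 9^2)/27 = 270/27 = 10, a_2 = floor((18 + 9)/10) = 2.
  m_3 = 10*2 - 9 = 11, d_3 = (351 - 11^2)/10 = 230/10 = 23, a_3 = floor((18 + 11)/23) = 1.
  m_4 = 23*1 - 11 = 12, d_4 = (351 - 12^2)/23 = 207/23 = 9, a_4 = floor((18 + 12)/9) = 3.
  m_5 = 9*3 - 12 = 15, d_5 = (351 - 15^2)/9 = 126/9 = 14, a_5 = floor((18 + 15)/14) = 2.
  m_6 = 14*2 - 15 = 13, d_6 = (351 - 13^2)/14 = 182/14 = 13, a_6 = floor((18 + 13)/13) = 2.
  m_7 = 13*2 - 13 = 13, d_7 = (351 - 13^2)/13 = 182/13 = 14, a_7 = floor((18 + 13)/14) = 2.
  m_8 = 14*2 - 13 = 15, d_8 = (351 - 15^2)/14 = 126/14 = 9, a_8 = floor((18 + 15)/9) = 3.
  m_9 = 9*3 - 15 = 12, d_9 = (351 - 12^2)/9 = 207/9 = 23, a_9 = floor((18 + 12)/23) = 1.
  m_10 = 23*1 - 12 = 11, d_10 = (351 - 11^2)/23 = 230/23 = 10, a_10 = floor((18 + 11)/10) = 2.
  m_11 = 10*2 - 11 = 9, d_11 = (351 - 9^2)/10 = 270/10 = 27, a_11 = floor((18 + 9)/27) = 1.
  m_12 = 27*1 - 9 = 18, d_12 = (351 - 18^2)/27 = 27/27 = 1, a_12 = floor((18 + 18)/1) = 36.
  m_13 = 1*36 - 18 = 18, d_13 = (351 - 18^2)/1 = 27/1 = 27: (m_13, d_13) = (m_1, d_1) = (18, 27), so from here the quotients repeat a_1, ..., a_12; the period length is 12.
Hence the expansion of sqrt(351) is a_0 = 18 followed by the repeating block 1, 2, 1, 3, 2, 2, 2, 3, 1, 2, 1, 36 (period 12).

[18; (1, 2, 1, 3, 2, 2, 2, 3, 1, 2, 1, 36)]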